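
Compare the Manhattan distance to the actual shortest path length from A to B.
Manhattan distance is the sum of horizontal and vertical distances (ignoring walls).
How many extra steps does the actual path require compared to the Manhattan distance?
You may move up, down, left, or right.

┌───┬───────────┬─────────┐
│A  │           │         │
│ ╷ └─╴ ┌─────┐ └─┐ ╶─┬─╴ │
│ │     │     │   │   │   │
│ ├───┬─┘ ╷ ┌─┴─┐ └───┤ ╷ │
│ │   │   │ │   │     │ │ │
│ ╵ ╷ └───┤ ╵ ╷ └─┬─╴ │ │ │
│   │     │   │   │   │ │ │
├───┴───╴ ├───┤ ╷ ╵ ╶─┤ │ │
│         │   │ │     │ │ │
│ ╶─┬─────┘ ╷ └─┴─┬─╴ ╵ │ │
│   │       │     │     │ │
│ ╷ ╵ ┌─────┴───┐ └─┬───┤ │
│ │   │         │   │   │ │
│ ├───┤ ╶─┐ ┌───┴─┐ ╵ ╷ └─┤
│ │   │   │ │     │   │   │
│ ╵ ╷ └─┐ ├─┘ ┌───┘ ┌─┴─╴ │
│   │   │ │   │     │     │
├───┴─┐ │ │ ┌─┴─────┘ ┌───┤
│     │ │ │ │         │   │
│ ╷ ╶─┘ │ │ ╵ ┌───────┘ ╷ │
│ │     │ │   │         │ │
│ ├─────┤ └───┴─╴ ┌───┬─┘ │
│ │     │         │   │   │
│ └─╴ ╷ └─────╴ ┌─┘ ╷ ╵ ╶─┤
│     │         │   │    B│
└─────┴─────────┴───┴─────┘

Manhattan distance: |12 - 0| + |12 - 0| = 24
Actual path length: 54
Extra steps: 54 - 24 = 30

Solution:

┌───┬───────────┬─────────┐
│A  │           │         │
│ ╷ └─╴ ┌─────┐ └─┐ ╶─┬─╴ │
│↓│     │     │   │   │   │
│ ├───┬─┘ ╷ ┌─┴─┐ └───┤ ╷ │
│↓│↱ ↓│   │ │   │     │ │ │
│ ╵ ╷ └───┤ ╵ ╷ └─┬─╴ │ │ │
│↳ ↑│↳ → ↓│   │   │   │ │ │
├───┴───╴ ├───┤ ╷ ╵ ╶─┤ │ │
│↓ ← ← ← ↲│   │ │     │ │ │
│ ╶─┬─────┘ ╷ └─┴─┬─╴ ╵ │ │
│↓  │       │     │     │ │
│ ╷ ╵ ┌─────┴───┐ └─┬───┤ │
│↓│   │         │   │   │ │
│ ├───┤ ╶─┐ ┌───┴─┐ ╵ ╷ └─┤
│↓│↱ ↓│   │ │     │   │   │
│ ╵ ╷ └─┐ ├─┘ ┌───┘ ┌─┴─╴ │
│↳ ↑│↳ ↓│ │   │     │     │
├───┴─┐ │ │ ┌─┴─────┘ ┌───┤
│↓ ↰  │↓│ │ │         │↱ ↓│
│ ╷ ╶─┘ │ │ ╵ ┌───────┘ ╷ │
│↓│↑ ← ↲│ │   │  ↱ → → ↑│↓│
│ ├─────┤ └───┴─╴ ┌───┬─┘ │
│↓│  ↱ ↓│      ↱ ↑│   │↓ ↲│
│ └─╴ ╷ └─────╴ ┌─┘ ╷ ╵ ╶─┤
│↳ → ↑│↳ → → → ↑│   │  ↳ B│
└─────┴─────────┴───┴─────┘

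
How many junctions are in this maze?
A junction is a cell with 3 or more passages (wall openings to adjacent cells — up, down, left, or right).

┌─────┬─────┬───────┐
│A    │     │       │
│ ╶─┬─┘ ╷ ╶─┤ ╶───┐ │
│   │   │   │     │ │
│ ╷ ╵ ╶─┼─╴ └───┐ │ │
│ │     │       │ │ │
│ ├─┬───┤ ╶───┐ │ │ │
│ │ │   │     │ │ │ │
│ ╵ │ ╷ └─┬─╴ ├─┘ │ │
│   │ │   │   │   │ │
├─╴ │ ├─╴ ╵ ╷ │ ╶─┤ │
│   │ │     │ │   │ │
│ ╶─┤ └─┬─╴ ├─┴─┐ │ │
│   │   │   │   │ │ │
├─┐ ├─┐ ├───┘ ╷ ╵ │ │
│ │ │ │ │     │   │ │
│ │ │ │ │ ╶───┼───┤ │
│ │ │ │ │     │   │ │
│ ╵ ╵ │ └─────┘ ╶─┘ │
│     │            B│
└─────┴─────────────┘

Checking each cell for number of passages:

Junctions found (3+ passages):
  (0, 4): 3 passages
  (1, 0): 3 passages
  (2, 2): 3 passages
  (2, 5): 3 passages
  (4, 1): 3 passages
  (4, 6): 3 passages
  (5, 4): 3 passages
  (5, 5): 3 passages
  (9, 1): 3 passages
  (9, 7): 3 passages
Total junctions: 10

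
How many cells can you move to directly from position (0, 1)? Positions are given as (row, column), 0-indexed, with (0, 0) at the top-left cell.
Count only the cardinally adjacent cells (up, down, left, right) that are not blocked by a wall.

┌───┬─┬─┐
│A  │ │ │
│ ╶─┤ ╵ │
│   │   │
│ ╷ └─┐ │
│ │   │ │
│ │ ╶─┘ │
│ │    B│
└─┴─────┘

Checking passable neighbors of (0, 1):
Neighbors: (0, 0)
Count: 1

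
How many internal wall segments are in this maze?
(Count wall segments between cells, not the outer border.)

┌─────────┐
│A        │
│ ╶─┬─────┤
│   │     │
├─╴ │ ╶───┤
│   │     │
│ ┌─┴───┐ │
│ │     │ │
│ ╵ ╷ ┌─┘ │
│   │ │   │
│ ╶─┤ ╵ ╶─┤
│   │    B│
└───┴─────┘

Counting internal wall segments:
Total internal walls: 20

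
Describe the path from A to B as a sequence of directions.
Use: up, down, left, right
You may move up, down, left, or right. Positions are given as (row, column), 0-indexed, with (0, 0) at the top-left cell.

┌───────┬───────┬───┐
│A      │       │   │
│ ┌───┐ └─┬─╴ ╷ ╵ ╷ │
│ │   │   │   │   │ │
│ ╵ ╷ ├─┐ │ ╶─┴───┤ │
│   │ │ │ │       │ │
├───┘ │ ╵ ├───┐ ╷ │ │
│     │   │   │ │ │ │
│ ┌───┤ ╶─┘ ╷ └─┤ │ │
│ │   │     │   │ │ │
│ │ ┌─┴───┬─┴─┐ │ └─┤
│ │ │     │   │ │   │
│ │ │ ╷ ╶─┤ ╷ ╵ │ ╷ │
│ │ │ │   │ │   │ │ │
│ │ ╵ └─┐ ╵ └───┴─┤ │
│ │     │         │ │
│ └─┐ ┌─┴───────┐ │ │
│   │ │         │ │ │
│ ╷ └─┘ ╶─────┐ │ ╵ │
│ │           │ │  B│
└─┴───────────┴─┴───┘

Finding the path and converting it to directions:
Path through cells: (0,0) → (0,1) → (0,2) → (0,3) → (1,3) → (1,4) → (2,4) → (3,4) → (3,3) → (4,3) → (4,4) → (4,5) → (3,5) → (3,6) → (4,6) → (4,7) → (5,7) → (6,7) → (6,6) → (5,6) → (5,5) → (6,5) → (7,5) → (7,6) → (7,7) → (7,8) → (8,8) → (9,8) → (9,9)
Directions: right, right, right, down, right, down, down, left, down, right, right, up, right, down, right, down, down, left, up, left, down, down, right, right, right, down, down, right

Solution:

┌───────┬───────┬───┐
│A → → ↓│       │   │
│ ┌───┐ └─┬─╴ ╷ ╵ ╷ │
│ │   │↳ ↓│   │   │ │
│ ╵ ╷ ├─┐ │ ╶─┴───┤ │
│   │ │ │↓│       │ │
├───┘ │ ╵ ├───┐ ╷ │ │
│     │↓ ↲│↱ ↓│ │ │ │
│ ┌───┤ ╶─┘ ╷ └─┤ │ │
│ │   │↳ → ↑│↳ ↓│ │ │
│ │ ┌─┴───┬─┴─┐ │ └─┤
│ │ │     │↓ ↰│↓│   │
│ │ │ ╷ ╶─┤ ╷ ╵ │ ╷ │
│ │ │ │   │↓│↑ ↲│ │ │
│ │ ╵ └─┐ ╵ └───┴─┤ │
│ │     │  ↳ → → ↓│ │
│ └─┐ ┌─┴───────┐ │ │
│   │ │         │↓│ │
│ ╷ └─┘ ╶─────┐ │ ╵ │
│ │           │ │↳ B│
└─┴───────────┴─┴───┘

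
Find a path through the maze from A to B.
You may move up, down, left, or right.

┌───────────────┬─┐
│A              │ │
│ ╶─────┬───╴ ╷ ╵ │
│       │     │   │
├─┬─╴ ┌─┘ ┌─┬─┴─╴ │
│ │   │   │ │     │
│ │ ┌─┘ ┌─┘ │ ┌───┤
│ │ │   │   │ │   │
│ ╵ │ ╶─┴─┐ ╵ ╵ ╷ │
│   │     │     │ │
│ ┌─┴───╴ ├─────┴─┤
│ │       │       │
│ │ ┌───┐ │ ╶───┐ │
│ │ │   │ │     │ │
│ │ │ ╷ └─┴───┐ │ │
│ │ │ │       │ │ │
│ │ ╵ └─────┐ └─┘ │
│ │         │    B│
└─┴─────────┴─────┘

Finding the shortest path through the maze:
Path length: 34 steps
Directions: right → right → right → right → right → right → down → left → left → down → left → down → left → down → right → right → down → left → left → left → down → down → down → right → up → up → right → down → right → right → right → down → right → right

Solution:

┌───────────────┬─┐
│A → → → → → ↓  │ │
│ ╶─────┬───╴ ╷ ╵ │
│       │↓ ← ↲│   │
├─┬─╴ ┌─┘ ┌─┬─┴─╴ │
│ │   │↓ ↲│ │     │
│ │ ┌─┘ ┌─┘ │ ┌───┤
│ │ │↓ ↲│   │ │   │
│ ╵ │ ╶─┴─┐ ╵ ╵ ╷ │
│   │↳ → ↓│     │ │
│ ┌─┴───╴ ├─────┴─┤
│ │↓ ← ← ↲│       │
│ │ ┌───┐ │ ╶───┐ │
│ │↓│↱ ↓│ │     │ │
│ │ │ ╷ └─┴───┐ │ │
│ │↓│↑│↳ → → ↓│ │ │
│ │ ╵ └─────┐ └─┘ │
│ │↳ ↑      │↳ → B│
└─┴─────────┴─────┘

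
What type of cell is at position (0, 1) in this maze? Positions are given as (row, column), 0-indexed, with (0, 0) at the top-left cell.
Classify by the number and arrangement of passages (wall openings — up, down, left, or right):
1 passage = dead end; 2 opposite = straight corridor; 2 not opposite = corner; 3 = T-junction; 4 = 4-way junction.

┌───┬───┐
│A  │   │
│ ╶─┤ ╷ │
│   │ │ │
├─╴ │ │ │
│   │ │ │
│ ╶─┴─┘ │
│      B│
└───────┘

Checking cell at (0, 1):
Number of passages: 1
Cell type: dead end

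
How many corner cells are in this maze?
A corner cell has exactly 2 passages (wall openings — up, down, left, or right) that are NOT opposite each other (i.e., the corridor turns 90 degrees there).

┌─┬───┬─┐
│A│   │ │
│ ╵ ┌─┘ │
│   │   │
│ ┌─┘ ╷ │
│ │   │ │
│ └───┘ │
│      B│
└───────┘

Counting corner cells (2 non-opposite passages):
Total corners: 6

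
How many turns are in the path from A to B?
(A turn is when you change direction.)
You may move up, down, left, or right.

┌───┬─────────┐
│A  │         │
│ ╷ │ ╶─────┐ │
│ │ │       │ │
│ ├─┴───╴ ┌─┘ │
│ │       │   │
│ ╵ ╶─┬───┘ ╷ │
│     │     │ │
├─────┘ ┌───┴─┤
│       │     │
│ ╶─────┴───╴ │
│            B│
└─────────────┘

Directions: down, down, down, right, up, right, right, right, up, left, left, up, right, right, right, right, down, down, left, down, left, left, down, left, left, left, down, right, right, right, right, right, right
Number of turns: 15

Solution:

┌───┬─────────┐
│A  │↱ → → → ↓│
│ ╷ │ ╶─────┐ │
│↓│ │↑ ← ↰  │↓│
│ ├─┴───╴ ┌─┘ │
│↓│↱ → → ↑│↓ ↲│
│ ╵ ╶─┬───┘ ╷ │
│↳ ↑  │↓ ← ↲│ │
├─────┘ ┌───┴─┤
│↓ ← ← ↲│     │
│ ╶─────┴───╴ │
│↳ → → → → → B│
└─────────────┘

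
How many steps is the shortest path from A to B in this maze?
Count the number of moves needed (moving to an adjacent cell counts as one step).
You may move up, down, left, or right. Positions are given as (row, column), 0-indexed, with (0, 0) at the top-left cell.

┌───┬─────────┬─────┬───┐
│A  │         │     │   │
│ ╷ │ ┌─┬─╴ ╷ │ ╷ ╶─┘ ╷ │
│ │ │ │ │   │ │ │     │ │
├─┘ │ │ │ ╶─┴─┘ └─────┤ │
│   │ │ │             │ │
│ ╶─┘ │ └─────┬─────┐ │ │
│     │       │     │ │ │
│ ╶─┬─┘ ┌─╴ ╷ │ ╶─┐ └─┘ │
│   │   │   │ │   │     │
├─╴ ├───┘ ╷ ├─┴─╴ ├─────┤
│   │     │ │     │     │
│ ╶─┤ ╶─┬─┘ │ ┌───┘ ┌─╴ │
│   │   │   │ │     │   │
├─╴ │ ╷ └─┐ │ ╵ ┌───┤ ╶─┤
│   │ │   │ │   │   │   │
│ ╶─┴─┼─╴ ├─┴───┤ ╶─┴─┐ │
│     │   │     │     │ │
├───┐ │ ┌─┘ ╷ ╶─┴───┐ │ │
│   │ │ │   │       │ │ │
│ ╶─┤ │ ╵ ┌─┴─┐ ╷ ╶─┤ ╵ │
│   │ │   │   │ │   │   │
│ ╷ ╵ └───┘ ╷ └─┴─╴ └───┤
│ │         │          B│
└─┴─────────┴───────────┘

Using BFS to find shortest path:
Start: (0, 0), End: (11, 11)
Path found:
(0,0) → (0,1) → (1,1) → (2,1) → (2,0) → (3,0) → (4,0) → (4,1) → (5,1) → (5,0) → (6,0) → (6,1) → (7,1) → (7,0) → (8,0) → (8,1) → (8,2) → (9,2) → (10,2) → (11,2) → (11,3) → (11,4) → (11,5) → (10,5) → (10,6) → (11,6) → (11,7) → (11,8) → (11,9) → (11,10) → (11,11)
Number of steps: 30

Solution:

┌───┬─────────┬─────┬───┐
│A ↓│         │     │   │
│ ╷ │ ┌─┬─╴ ╷ │ ╷ ╶─┘ ╷ │
│ │↓│ │ │   │ │ │     │ │
├─┘ │ │ │ ╶─┴─┘ └─────┤ │
│↓ ↲│ │ │             │ │
│ ╶─┘ │ └─────┬─────┐ │ │
│↓    │       │     │ │ │
│ ╶─┬─┘ ┌─╴ ╷ │ ╶─┐ └─┘ │
│↳ ↓│   │   │ │   │     │
├─╴ ├───┘ ╷ ├─┴─╴ ├─────┤
│↓ ↲│     │ │     │     │
│ ╶─┤ ╶─┬─┘ │ ┌───┘ ┌─╴ │
│↳ ↓│   │   │ │     │   │
├─╴ │ ╷ └─┐ │ ╵ ┌───┤ ╶─┤
│↓ ↲│ │   │ │   │   │   │
│ ╶─┴─┼─╴ ├─┴───┤ ╶─┴─┐ │
│↳ → ↓│   │     │     │ │
├───┐ │ ┌─┘ ╷ ╶─┴───┐ │ │
│   │↓│ │   │       │ │ │
│ ╶─┤ │ ╵ ┌─┴─┐ ╷ ╶─┤ ╵ │
│   │↓│   │↱ ↓│ │   │   │
│ ╷ ╵ └───┘ ╷ └─┴─╴ └───┤
│ │  ↳ → → ↑│↳ → → → → B│
└─┴─────────┴───────────┘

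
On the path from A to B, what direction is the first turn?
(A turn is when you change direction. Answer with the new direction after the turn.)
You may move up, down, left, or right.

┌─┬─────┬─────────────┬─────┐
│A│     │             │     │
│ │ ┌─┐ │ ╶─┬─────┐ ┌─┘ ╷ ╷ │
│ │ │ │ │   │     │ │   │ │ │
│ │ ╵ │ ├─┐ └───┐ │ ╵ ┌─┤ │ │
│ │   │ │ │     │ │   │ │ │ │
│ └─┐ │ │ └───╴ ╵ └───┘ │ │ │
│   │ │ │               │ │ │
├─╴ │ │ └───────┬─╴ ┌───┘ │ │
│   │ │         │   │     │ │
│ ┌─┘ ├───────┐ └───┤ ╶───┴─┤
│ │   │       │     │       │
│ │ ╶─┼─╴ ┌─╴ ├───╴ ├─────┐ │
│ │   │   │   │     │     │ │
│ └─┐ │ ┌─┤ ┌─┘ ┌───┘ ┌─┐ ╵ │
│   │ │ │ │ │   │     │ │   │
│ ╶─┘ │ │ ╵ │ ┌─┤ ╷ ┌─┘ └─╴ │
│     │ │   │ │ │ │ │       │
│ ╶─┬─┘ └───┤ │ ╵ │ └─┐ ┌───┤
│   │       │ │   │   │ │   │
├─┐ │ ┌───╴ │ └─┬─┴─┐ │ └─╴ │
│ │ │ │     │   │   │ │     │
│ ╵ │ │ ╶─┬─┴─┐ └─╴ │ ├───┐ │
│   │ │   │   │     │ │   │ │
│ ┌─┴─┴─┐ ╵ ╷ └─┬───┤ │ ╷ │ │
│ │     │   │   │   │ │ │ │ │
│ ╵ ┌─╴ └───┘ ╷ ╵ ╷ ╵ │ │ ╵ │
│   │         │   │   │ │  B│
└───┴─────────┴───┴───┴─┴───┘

Directions: down, down, down, right, down, left, down, down, down, down, down, right, down, down, left, down, down, right, up, right, right, down, right, right, right, up, right, down, right, up, right, down, right, up, up, up, up, left, up, up, right, up, right, right, down, right, down, left, left, down, down, right, right, down, down, down
First turn direction: right

Solution:

┌─┬─────┬─────────────┬─────┐
│A│     │             │     │
│ │ ┌─┐ │ ╶─┬─────┐ ┌─┘ ╷ ╷ │
│↓│ │ │ │   │     │ │   │ │ │
│ │ ╵ │ ├─┐ └───┐ │ ╵ ┌─┤ │ │
│↓│   │ │ │     │ │   │ │ │ │
│ └─┐ │ │ └───╴ ╵ └───┘ │ │ │
│↳ ↓│ │ │               │ │ │
├─╴ │ │ └───────┬─╴ ┌───┘ │ │
│↓ ↲│ │         │   │     │ │
│ ┌─┘ ├───────┐ └───┤ ╶───┴─┤
│↓│   │       │     │       │
│ │ ╶─┼─╴ ┌─╴ ├───╴ ├─────┐ │
│↓│   │   │   │     │↱ → ↓│ │
│ └─┐ │ ┌─┤ ┌─┘ ┌───┘ ┌─┐ ╵ │
│↓  │ │ │ │ │   │  ↱ ↑│ │↳ ↓│
│ ╶─┘ │ │ ╵ │ ┌─┤ ╷ ┌─┘ └─╴ │
│↓    │ │   │ │ │ │↑│  ↓ ← ↲│
│ ╶─┬─┘ └───┤ │ ╵ │ └─┐ ┌───┤
│↳ ↓│       │ │   │↑ ↰│↓│   │
├─┐ │ ┌───╴ │ └─┬─┴─┐ │ └─╴ │
│ │↓│ │     │   │   │↑│↳ → ↓│
│ ╵ │ │ ╶─┬─┴─┐ └─╴ │ ├───┐ │
│↓ ↲│ │   │   │     │↑│   │↓│
│ ┌─┴─┴─┐ ╵ ╷ └─┬───┤ │ ╷ │ │
│↓│↱ → ↓│   │↱ ↓│↱ ↓│↑│ │ │↓│
│ ╵ ┌─╴ └───┘ ╷ ╵ ╷ ╵ │ │ ╵ │
│↳ ↑│  ↳ → → ↑│↳ ↑│↳ ↑│ │  B│
└───┴─────────┴───┴───┴─┴───┘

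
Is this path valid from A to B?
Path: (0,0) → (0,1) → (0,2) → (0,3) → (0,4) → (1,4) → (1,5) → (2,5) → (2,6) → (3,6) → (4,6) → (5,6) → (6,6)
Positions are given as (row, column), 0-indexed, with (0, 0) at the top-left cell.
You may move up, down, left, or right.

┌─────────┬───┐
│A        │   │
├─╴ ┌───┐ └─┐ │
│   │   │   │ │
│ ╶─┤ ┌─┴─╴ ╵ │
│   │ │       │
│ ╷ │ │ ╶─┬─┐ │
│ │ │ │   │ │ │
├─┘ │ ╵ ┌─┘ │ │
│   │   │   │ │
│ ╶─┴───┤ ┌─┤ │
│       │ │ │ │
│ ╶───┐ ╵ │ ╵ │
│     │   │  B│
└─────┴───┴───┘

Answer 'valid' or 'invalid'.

Checking path validity:
Result: All consecutive moves are passable.

valid

Correct solution:

┌─────────┬───┐
│A → → → ↓│   │
├─╴ ┌───┐ └─┐ │
│   │   │↳ ↓│ │
│ ╶─┤ ┌─┴─╴ ╵ │
│   │ │    ↳ ↓│
│ ╷ │ │ ╶─┬─┐ │
│ │ │ │   │ │↓│
├─┘ │ ╵ ┌─┘ │ │
│   │   │   │↓│
│ ╶─┴───┤ ┌─┤ │
│       │ │ │↓│
│ ╶───┐ ╵ │ ╵ │
│     │   │  B│
└─────┴───┴───┘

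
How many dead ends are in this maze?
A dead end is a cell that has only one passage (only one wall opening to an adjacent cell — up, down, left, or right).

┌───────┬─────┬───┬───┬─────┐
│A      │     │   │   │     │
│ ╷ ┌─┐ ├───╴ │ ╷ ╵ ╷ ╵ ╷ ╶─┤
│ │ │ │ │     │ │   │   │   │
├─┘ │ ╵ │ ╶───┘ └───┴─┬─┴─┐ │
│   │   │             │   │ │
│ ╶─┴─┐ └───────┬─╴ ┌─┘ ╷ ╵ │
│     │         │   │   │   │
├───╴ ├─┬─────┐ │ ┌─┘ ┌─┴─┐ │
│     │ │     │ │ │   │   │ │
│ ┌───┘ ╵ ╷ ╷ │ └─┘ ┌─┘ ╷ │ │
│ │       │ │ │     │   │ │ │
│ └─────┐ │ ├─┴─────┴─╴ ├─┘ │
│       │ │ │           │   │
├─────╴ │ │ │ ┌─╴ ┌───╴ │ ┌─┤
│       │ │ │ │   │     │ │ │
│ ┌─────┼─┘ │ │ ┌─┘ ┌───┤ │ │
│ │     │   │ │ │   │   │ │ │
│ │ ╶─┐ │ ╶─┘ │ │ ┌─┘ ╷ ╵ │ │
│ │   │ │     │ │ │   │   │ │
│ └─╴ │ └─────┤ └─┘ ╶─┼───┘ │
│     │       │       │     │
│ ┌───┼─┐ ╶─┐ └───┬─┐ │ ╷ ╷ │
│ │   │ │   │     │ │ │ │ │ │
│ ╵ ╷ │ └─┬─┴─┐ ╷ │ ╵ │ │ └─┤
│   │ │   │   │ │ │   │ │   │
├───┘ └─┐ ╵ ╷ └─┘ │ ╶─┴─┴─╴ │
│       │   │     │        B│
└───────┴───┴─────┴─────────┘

Checking each cell for number of passages:

Dead ends found at positions:
  (0, 4)
  (0, 13)
  (1, 0)
  (1, 2)
  (2, 10)
  (4, 3)
  (4, 8)
  (5, 1)
  (5, 6)
  (5, 10)
  (5, 12)
  (7, 4)
  (7, 13)
  (9, 8)
  (11, 3)
  (11, 5)
  (11, 9)
  (11, 13)
  (12, 7)
  (12, 11)
  (13, 0)
  (13, 3)
Total dead ends: 22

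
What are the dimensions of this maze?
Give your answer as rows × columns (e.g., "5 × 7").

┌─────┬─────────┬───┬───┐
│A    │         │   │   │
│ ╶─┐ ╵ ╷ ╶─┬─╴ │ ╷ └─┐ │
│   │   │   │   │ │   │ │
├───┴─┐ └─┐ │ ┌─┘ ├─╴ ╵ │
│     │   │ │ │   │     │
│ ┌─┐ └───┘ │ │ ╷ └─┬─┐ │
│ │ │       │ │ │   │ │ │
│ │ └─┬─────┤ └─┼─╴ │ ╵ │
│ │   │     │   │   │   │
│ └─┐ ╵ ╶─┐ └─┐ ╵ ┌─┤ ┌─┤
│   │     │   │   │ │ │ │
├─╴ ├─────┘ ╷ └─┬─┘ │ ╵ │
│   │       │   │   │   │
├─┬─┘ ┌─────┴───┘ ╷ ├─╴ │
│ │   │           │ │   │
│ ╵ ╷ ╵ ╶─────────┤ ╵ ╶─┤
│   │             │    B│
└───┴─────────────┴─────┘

Counting the maze dimensions:
Rows (vertical): 9
Columns (horizontal): 12
Dimensions: 9 × 12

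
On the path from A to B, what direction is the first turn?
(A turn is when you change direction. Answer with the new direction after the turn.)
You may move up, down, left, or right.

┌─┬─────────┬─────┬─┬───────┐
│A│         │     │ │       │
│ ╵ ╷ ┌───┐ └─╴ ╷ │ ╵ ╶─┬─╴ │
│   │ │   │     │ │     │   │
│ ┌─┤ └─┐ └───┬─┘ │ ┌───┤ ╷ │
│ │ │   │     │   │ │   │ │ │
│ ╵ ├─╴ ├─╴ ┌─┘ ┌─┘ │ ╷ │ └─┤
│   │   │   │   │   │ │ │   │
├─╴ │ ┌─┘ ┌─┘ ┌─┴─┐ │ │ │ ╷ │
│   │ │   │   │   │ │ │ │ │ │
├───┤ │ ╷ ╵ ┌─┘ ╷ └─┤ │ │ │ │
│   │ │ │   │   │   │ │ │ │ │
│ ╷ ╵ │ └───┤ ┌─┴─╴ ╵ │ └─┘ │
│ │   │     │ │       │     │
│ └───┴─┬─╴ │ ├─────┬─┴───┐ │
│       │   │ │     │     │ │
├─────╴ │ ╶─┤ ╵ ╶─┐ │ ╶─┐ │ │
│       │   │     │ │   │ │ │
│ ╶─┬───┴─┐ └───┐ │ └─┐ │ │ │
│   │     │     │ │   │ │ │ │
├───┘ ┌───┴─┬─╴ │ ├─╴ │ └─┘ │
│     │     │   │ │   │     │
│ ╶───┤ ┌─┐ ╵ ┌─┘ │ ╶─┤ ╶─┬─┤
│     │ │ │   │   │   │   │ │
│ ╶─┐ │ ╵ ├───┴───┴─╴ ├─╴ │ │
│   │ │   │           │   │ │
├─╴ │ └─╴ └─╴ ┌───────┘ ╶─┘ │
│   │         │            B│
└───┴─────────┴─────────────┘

Directions: down, right, up, right, right, right, right, down, right, right, up, right, down, down, left, down, left, down, left, down, left, up, left, down, down, right, right, down, left, down, right, down, right, right, down, left, down, left, up, left, left, down, down, right, down, right, right, up, right, right, right, right, up, left, up, right, up, left, up, up, left, left, down, left, up, up, up, right, up, right, down, right, down, right, up, up, up, up, right, down, down, down, down, right, right, down, down, down, down, left, left, down, right, down, left, down, right, right
First turn direction: right

Solution:

┌─┬─────────┬─────┬─┬───────┐
│A│↱ → → → ↓│  ↱ ↓│ │       │
│ ╵ ╷ ┌───┐ └─╴ ╷ │ ╵ ╶─┬─╴ │
│↳ ↑│ │   │↳ → ↑│↓│     │   │
│ ┌─┤ └─┐ └───┬─┘ │ ┌───┤ ╷ │
│ │ │   │     │↓ ↲│ │↱ ↓│ │ │
│ ╵ ├─╴ ├─╴ ┌─┘ ┌─┘ │ ╷ │ └─┤
│   │   │   │↓ ↲│   │↑│↓│   │
├─╴ │ ┌─┘ ┌─┘ ┌─┴─┐ │ │ │ ╷ │
│   │ │↓ ↰│↓ ↲│↱ ↓│ │↑│↓│ │ │
├───┤ │ ╷ ╵ ┌─┘ ╷ └─┤ │ │ │ │
│   │ │↓│↑ ↲│↱ ↑│↳ ↓│↑│↓│ │ │
│ ╷ ╵ │ └───┤ ┌─┴─╴ ╵ │ └─┘ │
│ │   │↳ → ↓│↑│    ↳ ↑│↳ → ↓│
│ └───┴─┬─╴ │ ├─────┬─┴───┐ │
│       │↓ ↲│↑│↓ ← ↰│     │↓│
├─────╴ │ ╶─┤ ╵ ╶─┐ │ ╶─┐ │ │
│       │↳ ↓│↑ ↲  │↑│   │ │↓│
│ ╶─┬───┴─┐ └───┐ │ └─┐ │ │ │
│   │     │↳ → ↓│ │↑ ↰│ │ │↓│
├───┘ ┌───┴─┬─╴ │ ├─╴ │ └─┘ │
│     │↓ ← ↰│↓ ↲│ │↱ ↑│↓ ← ↲│
│ ╶───┤ ┌─┐ ╵ ┌─┘ │ ╶─┤ ╶─┬─┤
│     │↓│ │↑ ↲│   │↑ ↰│↳ ↓│ │
│ ╶─┐ │ ╵ ├───┴───┴─╴ ├─╴ │ │
│   │ │↳ ↓│  ↱ → → → ↑│↓ ↲│ │
├─╴ │ └─╴ └─╴ ┌───────┘ ╶─┘ │
│   │    ↳ → ↑│        ↳ → B│
└───┴─────────┴─────────────┘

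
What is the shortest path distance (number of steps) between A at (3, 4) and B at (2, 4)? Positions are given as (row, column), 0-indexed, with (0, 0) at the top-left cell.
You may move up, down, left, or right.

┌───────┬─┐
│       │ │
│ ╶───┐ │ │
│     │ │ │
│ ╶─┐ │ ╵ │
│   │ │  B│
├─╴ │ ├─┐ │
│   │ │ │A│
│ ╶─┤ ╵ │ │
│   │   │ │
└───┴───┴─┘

Finding path from (3, 4) to (2, 4):
Path: (3,4) → (2,4)
Distance: 1 steps

Solution:

┌───────┬─┐
│       │ │
│ ╶───┐ │ │
│     │ │ │
│ ╶─┐ │ ╵ │
│   │ │  B│
├─╴ │ ├─┐ │
│   │ │ │A│
│ ╶─┤ ╵ │ │
│   │   │ │
└───┴───┴─┘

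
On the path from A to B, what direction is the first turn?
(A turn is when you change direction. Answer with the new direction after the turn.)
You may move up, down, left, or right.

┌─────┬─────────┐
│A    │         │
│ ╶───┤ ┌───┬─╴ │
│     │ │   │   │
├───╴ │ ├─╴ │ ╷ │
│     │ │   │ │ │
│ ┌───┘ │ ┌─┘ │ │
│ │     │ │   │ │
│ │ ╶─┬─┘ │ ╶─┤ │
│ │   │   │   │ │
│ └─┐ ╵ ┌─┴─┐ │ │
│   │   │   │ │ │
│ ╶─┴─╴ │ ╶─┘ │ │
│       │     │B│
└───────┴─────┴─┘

Directions: down, right, right, down, left, left, down, down, down, down, right, right, right, up, left, up, left, up, right, right, up, up, up, right, right, right, right, down, down, down, down, down, down
First turn direction: right

Solution:

┌─────┬─────────┐
│A    │↱ → → → ↓│
│ ╶───┤ ┌───┬─╴ │
│↳ → ↓│↑│   │  ↓│
├───╴ │ ├─╴ │ ╷ │
│↓ ← ↲│↑│   │ │↓│
│ ┌───┘ │ ┌─┘ │ │
│↓│↱ → ↑│ │   │↓│
│ │ ╶─┬─┘ │ ╶─┤ │
│↓│↑ ↰│   │   │↓│
│ └─┐ ╵ ┌─┴─┐ │ │
│↓  │↑ ↰│   │ │↓│
│ ╶─┴─╴ │ ╶─┘ │ │
│↳ → → ↑│     │B│
└───────┴─────┴─┘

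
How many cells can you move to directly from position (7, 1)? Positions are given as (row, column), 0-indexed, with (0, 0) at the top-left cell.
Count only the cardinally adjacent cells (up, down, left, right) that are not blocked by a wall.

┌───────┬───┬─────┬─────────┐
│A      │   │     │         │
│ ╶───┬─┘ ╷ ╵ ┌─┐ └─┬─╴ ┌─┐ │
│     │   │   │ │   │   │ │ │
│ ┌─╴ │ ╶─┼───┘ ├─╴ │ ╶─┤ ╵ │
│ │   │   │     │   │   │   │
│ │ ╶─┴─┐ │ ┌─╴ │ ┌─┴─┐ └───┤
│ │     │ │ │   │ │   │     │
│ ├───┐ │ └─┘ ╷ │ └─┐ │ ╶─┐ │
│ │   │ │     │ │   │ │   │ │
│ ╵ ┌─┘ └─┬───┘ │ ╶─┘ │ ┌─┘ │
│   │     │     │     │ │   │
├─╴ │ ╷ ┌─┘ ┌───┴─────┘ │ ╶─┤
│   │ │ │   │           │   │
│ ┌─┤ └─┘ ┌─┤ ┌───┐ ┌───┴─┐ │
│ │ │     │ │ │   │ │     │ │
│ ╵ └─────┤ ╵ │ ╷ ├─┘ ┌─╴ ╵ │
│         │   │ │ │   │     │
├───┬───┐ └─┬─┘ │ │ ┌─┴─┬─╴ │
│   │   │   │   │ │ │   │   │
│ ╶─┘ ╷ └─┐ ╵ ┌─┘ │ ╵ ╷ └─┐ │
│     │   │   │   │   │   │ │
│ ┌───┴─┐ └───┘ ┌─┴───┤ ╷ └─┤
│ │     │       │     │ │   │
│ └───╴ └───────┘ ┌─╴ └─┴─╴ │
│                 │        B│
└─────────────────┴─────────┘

Checking passable neighbors of (7, 1):
Neighbors: (8, 1)
Count: 1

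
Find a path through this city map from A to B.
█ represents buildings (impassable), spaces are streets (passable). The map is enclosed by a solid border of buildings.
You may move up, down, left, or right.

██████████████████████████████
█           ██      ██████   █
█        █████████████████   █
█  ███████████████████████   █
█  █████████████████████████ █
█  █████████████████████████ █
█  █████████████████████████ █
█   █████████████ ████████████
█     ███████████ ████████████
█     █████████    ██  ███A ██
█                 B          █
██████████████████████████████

Finding the shortest path from A to B:
Movement: cardinal only
Path length: 9 steps
Directions: down → left → left → left → left → left → left → left → left

Solution:

██████████████████████████████
█           ██      ██████   █
█        █████████████████   █
█  ███████████████████████   █
█  █████████████████████████ █
█  █████████████████████████ █
█  █████████████████████████ █
█   █████████████ ████████████
█     ███████████ ████████████
█     █████████    ██  ███A ██
█                 B←←←←←←←↲  █
██████████████████████████████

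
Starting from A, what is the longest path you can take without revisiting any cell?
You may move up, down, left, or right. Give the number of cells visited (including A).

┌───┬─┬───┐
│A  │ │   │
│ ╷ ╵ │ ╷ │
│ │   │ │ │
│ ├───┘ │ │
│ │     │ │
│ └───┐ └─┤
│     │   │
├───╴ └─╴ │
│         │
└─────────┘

Finding longest simple path using DFS:
Start: (0, 0)
Longest path visits 17 cells
Path: A → down → down → down → right → right → down → right → right → up → left → up → up → up → right → down → down

Solution:

┌───┬─┬───┐
│A  │ │↱ ↓│
│ ╷ ╵ │ ╷ │
│↓│   │↑│↓│
│ ├───┘ │ │
│↓│    ↑│B│
│ └───┐ └─┤
│↳ → ↓│↑ ↰│
├───╴ └─╴ │
│    ↳ → ↑│
└─────────┘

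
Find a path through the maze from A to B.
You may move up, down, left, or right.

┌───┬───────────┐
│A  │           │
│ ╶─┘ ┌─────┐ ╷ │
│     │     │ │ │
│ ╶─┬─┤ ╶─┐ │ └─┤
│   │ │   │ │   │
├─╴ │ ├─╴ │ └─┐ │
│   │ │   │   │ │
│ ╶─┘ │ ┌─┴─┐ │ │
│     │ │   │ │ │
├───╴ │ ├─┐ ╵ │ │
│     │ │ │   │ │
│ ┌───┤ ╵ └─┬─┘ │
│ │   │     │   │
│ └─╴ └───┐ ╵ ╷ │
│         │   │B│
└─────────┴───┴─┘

Finding the shortest path through the maze:
Path length: 16 steps
Directions: down → right → right → up → right → right → right → right → down → down → right → down → down → down → down → down

Solution:

┌───┬───────────┐
│A  │↱ → → → ↓  │
│ ╶─┘ ┌─────┐ ╷ │
│↳ → ↑│     │↓│ │
│ ╶─┬─┤ ╶─┐ │ └─┤
│   │ │   │ │↳ ↓│
├─╴ │ ├─╴ │ └─┐ │
│   │ │   │   │↓│
│ ╶─┘ │ ┌─┴─┐ │ │
│     │ │   │ │↓│
├───╴ │ ├─┐ ╵ │ │
│     │ │ │   │↓│
│ ┌───┤ ╵ └─┬─┘ │
│ │   │     │  ↓│
│ └─╴ └───┐ ╵ ╷ │
│         │   │B│
└─────────┴───┴─┘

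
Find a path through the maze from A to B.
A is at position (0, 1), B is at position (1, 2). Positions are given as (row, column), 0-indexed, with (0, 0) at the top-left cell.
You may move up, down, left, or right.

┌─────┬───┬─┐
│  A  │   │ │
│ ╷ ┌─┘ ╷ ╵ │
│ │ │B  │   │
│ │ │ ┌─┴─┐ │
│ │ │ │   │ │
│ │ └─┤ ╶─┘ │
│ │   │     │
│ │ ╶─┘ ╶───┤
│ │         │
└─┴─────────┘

Finding the shortest path from (0, 1) to (1, 2):
Path length: 16 steps
Directions: down → down → down → down → right → right → up → right → right → up → up → left → up → left → down → left

Solution:

┌─────┬───┬─┐
│  A  │↓ ↰│ │
│ ╷ ┌─┘ ╷ ╵ │
│ │↓│B ↲│↑ ↰│
│ │ │ ┌─┴─┐ │
│ │↓│ │   │↑│
│ │ └─┤ ╶─┘ │
│ │↓  │↱ → ↑│
│ │ ╶─┘ ╶───┤
│ │↳ → ↑    │
└─┴─────────┘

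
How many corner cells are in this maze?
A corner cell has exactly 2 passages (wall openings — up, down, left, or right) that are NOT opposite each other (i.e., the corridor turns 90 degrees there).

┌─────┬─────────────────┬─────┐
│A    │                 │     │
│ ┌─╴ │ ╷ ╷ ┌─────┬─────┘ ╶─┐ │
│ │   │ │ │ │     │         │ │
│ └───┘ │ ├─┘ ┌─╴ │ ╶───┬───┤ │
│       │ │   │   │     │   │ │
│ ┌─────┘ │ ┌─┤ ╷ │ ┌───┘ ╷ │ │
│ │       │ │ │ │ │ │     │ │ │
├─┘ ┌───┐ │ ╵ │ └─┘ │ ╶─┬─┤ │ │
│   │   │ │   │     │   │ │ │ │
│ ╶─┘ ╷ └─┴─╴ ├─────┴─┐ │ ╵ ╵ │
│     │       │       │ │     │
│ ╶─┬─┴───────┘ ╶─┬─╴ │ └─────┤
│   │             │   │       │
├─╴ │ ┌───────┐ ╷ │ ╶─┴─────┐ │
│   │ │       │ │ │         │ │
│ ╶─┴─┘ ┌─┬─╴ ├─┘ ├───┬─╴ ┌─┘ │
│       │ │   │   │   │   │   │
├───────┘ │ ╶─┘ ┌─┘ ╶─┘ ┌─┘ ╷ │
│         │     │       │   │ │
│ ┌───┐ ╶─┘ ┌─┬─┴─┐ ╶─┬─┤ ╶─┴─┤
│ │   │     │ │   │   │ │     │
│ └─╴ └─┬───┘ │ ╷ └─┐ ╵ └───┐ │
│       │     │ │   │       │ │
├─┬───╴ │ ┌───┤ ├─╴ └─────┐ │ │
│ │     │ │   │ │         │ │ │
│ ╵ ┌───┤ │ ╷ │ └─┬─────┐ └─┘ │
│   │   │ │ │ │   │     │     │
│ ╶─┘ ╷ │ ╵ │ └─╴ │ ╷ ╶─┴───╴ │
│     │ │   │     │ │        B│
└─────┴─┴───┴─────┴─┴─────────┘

Counting corner cells (2 non-opposite passages):
Total corners: 100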